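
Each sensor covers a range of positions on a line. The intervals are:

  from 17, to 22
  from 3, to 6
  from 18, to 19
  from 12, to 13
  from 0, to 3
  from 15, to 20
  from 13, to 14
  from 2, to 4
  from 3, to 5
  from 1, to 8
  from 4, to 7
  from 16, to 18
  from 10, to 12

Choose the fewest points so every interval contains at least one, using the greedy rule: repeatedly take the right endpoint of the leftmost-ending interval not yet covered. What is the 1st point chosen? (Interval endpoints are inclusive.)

By right end: [0,3]  [2,4]  [3,5]  [3,6]  [4,7]  [1,8]  [10,12]  [12,13]  [13,14]  [16,18]  [18,19]  [15,20]  [17,22]
[0,3] uncovered → point at 3; [4,7] uncovered → point at 7; [10,12] uncovered → point at 12; [13,14] uncovered → point at 14; [16,18] uncovered → point at 18.
Points: 3, 7, 12, 14, 18 (5 total).

3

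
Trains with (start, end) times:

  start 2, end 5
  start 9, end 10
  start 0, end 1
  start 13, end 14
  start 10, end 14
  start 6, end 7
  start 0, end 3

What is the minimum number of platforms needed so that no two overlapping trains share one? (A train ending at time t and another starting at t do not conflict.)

2

The answer is the maximum number of intervals overlapping at any instant.
Events (time:±→running): 0:+→1 0:+→2 … peak 2.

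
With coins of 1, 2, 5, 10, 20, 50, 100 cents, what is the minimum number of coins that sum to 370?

5

Use the largest denomination that fits, subtract, and repeat.
370 = 3×100 + 1×50 + 1×20
Total coins = 3 + 1 + 1 = 5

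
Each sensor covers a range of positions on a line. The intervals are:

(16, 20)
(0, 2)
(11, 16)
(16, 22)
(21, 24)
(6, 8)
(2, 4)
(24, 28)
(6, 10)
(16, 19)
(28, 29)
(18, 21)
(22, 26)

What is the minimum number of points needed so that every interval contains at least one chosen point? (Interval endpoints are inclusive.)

Process intervals by earliest right end; each time one isn't hit yet, stab at its right endpoint.
Sorted: [0,2] [2,4] [6,8] [6,10] [11,16] [16,19] [16,20] [18,21] [16,22] [21,24] [22,26] [24,28] [28,29]
{[0,2],[2,4]} hit by 2; {[6,8],[6,10]} hit by 8; {[11,16],[16,19],[16,20]} hit by 16; {[18,21],[16,22],[21,24]} hit by 21; {[22,26],[24,28]} hit by 26; {[28,29]} hit by 29.
Points: 2, 8, 16, 21, 26, 29 (6 total).

6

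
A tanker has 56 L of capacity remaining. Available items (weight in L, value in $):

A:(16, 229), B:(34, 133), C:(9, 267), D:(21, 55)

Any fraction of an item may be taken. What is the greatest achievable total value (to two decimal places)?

Sort by value per unit weight and fill in that order.
Ratios (sorted): C 29.67, A 14.31, B 3.91, D 2.62
take C (9 @ 267); take A (16 @ 229); take 31/34 of B → 121.26. Capacity used 56/56.
Total value = 617.26

617.26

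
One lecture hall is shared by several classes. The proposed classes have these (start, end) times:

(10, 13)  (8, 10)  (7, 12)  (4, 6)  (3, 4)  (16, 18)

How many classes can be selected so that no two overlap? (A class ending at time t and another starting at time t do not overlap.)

5

Order by finish time; keep every interval that doesn't clash with the previous kept one.
By end time: (3,4), (4,6), (8,10), (7,12), (10,13), (16,18).
Pick (3,4); next start ≥ 4 → (4,6); next start ≥ 6 → (8,10); next start ≥ 10 → (10,13); next start ≥ 13 → (16,18).
Selected 5 classes.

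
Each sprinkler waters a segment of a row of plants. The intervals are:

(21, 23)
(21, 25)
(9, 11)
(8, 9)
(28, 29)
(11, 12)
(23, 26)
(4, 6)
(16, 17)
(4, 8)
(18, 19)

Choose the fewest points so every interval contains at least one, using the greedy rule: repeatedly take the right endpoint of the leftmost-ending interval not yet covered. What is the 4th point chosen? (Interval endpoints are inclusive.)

17

Sorted: [4,6] [4,8] [8,9] [9,11] [11,12] [16,17] [18,19] [21,23] [21,25] [23,26] [28,29]
{[4,6],[4,8]} hit by 6; {[8,9],[9,11]} hit by 9; {[11,12]} hit by 12; {[16,17]} hit by 17; {[18,19]} hit by 19; {[21,23],[21,25],[23,26]} hit by 23; {[28,29]} hit by 29.
Points: 6, 9, 12, 17, 19, 23, 29 (7 total).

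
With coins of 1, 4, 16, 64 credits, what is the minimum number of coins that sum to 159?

Use the largest denomination that fits, subtract, and repeat.
159 = 2×64 + 1×16 + 3×4 + 3×1
Total coins = 2 + 1 + 3 + 3 = 9

9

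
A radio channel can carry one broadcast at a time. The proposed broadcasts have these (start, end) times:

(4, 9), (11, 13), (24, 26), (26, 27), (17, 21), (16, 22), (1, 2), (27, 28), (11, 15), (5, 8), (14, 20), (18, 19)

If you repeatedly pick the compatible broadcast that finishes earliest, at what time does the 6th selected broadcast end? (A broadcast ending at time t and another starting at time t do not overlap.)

Sort by end time and greedily take each interval whose start is ≥ the last chosen end.
Sorted by end: (1,2)  (5,8)  (4,9)  (11,13)  (11,15)  (18,19)  (14,20)  (17,21)  (16,22)  (24,26)  (26,27)  (27,28)
take (1,2); take (5,8); skip (4,9); take (11,13); take (18,19); skip (14,20); take (24,26); take (26,27); take (27,28).
Selected: (1,2) (5,8) (11,13) (18,19) (24,26) (26,27) (27,28)

27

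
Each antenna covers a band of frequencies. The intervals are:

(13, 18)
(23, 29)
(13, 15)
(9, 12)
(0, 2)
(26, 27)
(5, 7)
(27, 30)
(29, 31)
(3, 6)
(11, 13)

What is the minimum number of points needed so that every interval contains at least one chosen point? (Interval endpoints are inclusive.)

Process intervals by earliest right end; each time one isn't hit yet, stab at its right endpoint.
Sorted: [0,2] [3,6] [5,7] [9,12] [11,13] [13,15] [13,18] [26,27] [23,29] [27,30] [29,31]
{[0,2]} hit by 2; {[3,6],[5,7]} hit by 6; {[9,12],[11,13]} hit by 12; {[13,15],[13,18]} hit by 15; {[26,27],[23,29],[27,30]} hit by 27; {[29,31]} hit by 31.
Points: 2, 6, 12, 15, 27, 31 (6 total).

6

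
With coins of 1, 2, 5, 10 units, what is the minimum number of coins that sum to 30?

Use the largest denomination that fits, subtract, and repeat.
30 − 3×10→0
Total coins = 3 = 3

3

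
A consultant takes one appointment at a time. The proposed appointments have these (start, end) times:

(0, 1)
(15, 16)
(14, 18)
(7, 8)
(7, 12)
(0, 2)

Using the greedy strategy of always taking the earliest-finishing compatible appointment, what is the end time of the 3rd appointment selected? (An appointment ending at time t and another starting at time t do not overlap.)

16

By end time: (0,1), (0,2), (7,8), (7,12), (15,16), (14,18).
Pick (0,1); next start ≥ 1 → (7,8); next start ≥ 8 → (15,16).
Selected: (0,1) (7,8) (15,16)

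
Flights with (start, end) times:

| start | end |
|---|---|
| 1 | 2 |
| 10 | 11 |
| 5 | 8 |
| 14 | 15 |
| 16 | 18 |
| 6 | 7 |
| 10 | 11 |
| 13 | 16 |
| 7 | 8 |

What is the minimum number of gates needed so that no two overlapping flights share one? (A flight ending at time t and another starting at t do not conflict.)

Count concurrent intervals with a sweep; the peak is the room count.
Events (time:±→running): 1:+→1 2:-→0 5:+→1 6:+→2 … peak 2.

2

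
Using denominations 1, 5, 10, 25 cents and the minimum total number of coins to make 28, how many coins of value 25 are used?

28 − 1×25→3 − 3×1→0
Count of 25: 1

1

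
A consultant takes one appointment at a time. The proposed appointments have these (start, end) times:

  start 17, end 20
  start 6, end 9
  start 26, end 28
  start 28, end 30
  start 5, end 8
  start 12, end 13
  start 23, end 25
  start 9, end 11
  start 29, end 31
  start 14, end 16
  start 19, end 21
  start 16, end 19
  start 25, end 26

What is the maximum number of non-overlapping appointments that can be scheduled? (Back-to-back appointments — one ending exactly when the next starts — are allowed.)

Sort by end time and greedily take each interval whose start is ≥ the last chosen end.
Sorted by end: (5,8)  (6,9)  (9,11)  (12,13)  (14,16)  (16,19)  (17,20)  (19,21)  (23,25)  (25,26)  (26,28)  (28,30)  (29,31)
take (5,8); take (9,11); take (12,13); take (14,16); take (16,19); skip (17,20); take (19,21); take (23,25); take (25,26); take (26,28); take (28,30).
Selected 10 appointments.

10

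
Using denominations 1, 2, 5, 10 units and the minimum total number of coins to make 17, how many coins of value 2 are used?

1

Use the largest denomination that fits, subtract, and repeat.
17 = 1×10 + 1×5 + 1×2
Count of 2: 1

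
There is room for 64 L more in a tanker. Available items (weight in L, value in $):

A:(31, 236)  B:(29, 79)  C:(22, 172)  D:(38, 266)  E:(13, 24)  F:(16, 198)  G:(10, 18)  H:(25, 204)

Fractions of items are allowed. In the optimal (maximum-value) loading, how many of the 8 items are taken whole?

Order: F (198/16=12.38) > H (204/25=8.16) > C (172/22=7.82) > A (236/31=7.61) > D (266/38=7.00) > B (79/29=2.72) > E (24/13=1.85) > G (18/10=1.80)
Fill: take F (16 @ 198) → take H (25 @ 204) → take C (22 @ 172) → take 1/31 of A → 7.61; 64/64 used.
3 item(s) taken whole; one partial (take 1/31 of A).

3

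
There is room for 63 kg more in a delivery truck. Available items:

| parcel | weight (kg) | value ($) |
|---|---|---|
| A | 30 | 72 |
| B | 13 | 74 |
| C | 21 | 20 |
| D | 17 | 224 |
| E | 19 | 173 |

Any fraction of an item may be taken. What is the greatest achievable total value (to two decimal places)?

504.60

Greedy by value/weight ratio, highest first.
Ratios (sorted): D 13.18, E 9.11, B 5.69, A 2.40, C 0.95
take D (17 @ 224); take E (19 @ 173); take B (13 @ 74); take 14/30 of A → 33.60. Capacity used 63/63.
Total value = 504.60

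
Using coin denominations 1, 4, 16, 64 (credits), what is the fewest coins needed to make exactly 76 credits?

Greedy: take as many of the largest coin as possible, then repeat with the remainder.
76 − 1×64→12 − 3×4→0
Total coins = 1 + 3 = 4

4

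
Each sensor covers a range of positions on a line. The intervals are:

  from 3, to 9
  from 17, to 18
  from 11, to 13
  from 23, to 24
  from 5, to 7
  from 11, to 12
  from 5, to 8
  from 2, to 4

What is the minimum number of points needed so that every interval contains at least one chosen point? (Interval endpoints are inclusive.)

5

By right end: [2,4]  [5,7]  [5,8]  [3,9]  [11,12]  [11,13]  [17,18]  [23,24]
[2,4] uncovered → point at 4; [5,7] uncovered → point at 7; [11,12] uncovered → point at 12; [17,18] uncovered → point at 18; [23,24] uncovered → point at 24.
Points: 4, 7, 12, 18, 24 (5 total).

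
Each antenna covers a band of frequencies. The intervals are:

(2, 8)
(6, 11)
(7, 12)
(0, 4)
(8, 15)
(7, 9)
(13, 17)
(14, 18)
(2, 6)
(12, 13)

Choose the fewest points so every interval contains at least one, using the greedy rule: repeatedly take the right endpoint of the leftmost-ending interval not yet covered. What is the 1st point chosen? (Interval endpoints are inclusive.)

Process intervals by earliest right end; each time one isn't hit yet, stab at its right endpoint.
Sorted: [0,4] [2,6] [2,8] [7,9] [6,11] [7,12] [12,13] [8,15] [13,17] [14,18]
{[0,4],[2,6],[2,8]} hit by 4; {[7,9],[6,11],[7,12]} hit by 9; {[12,13],[8,15],[13,17]} hit by 13; {[14,18]} hit by 18.
Points: 4, 9, 13, 18 (4 total).

4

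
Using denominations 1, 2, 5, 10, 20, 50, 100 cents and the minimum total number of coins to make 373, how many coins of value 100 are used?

Use the largest denomination that fits, subtract, and repeat.
373 − 3×100→73 − 1×50→23 − 1×20→3 − 1×2→1 − 1×1→0
Count of 100: 3

3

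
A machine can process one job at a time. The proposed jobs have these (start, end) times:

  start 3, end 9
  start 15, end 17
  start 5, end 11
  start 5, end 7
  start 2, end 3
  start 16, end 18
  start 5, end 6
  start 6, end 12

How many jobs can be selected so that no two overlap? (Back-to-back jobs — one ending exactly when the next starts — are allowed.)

4

Sorted by end: (2,3)  (5,6)  (5,7)  (3,9)  (5,11)  (6,12)  (15,17)  (16,18)
take (2,3); take (5,6); skip (5,7); take (6,12); take (15,17).
Selected 4 jobs.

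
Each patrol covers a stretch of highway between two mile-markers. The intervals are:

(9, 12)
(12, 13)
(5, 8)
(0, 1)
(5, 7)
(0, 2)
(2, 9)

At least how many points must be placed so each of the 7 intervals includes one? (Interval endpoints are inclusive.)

3

Sorted: [0,1] [0,2] [5,7] [5,8] [2,9] [9,12] [12,13]
{[0,1],[0,2]} hit by 1; {[5,7],[5,8],[2,9]} hit by 7; {[9,12],[12,13]} hit by 12.
Points: 1, 7, 12 (3 total).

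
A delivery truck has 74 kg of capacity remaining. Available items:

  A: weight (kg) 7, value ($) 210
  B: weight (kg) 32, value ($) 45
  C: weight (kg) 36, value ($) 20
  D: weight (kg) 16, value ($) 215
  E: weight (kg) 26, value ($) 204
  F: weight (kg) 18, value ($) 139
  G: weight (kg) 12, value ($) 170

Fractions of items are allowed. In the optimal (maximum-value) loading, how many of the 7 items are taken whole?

Greedy by value/weight ratio, highest first.
Order: A (210/7=30.00) > G (170/12=14.17) > D (215/16=13.44) > E (204/26=7.85) > F (139/18=7.72) > B (45/32=1.41) > C (20/36=0.56)
Fill: take A (7 @ 210) → take G (12 @ 170) → take D (16 @ 215) → take E (26 @ 204) → take 13/18 of F → 100.39; 74/74 used.
4 item(s) taken whole; one partial (take 13/18 of F).

4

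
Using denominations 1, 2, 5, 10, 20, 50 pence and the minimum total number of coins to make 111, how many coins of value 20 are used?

0

Greedy: take as many of the largest coin as possible, then repeat with the remainder.
111 = 2×50 + 1×10 + 1×1
Count of 20: 0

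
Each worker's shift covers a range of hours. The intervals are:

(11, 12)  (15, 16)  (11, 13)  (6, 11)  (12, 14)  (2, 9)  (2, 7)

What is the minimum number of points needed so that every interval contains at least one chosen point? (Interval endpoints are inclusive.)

Sorted: [2,7] [2,9] [6,11] [11,12] [11,13] [12,14] [15,16]
{[2,7],[2,9],[6,11]} hit by 7; {[11,12],[11,13],[12,14]} hit by 12; {[15,16]} hit by 16.
Points: 7, 12, 16 (3 total).

3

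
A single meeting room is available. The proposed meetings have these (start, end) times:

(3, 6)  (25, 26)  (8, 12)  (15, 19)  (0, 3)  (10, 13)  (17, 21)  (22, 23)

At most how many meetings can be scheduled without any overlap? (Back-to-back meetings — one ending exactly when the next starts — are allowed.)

Sorted by end: (0,3)  (3,6)  (8,12)  (10,13)  (15,19)  (17,21)  (22,23)  (25,26)
take (0,3); take (3,6); take (8,12); take (15,19); take (22,23); take (25,26).
Selected 6 meetings.

6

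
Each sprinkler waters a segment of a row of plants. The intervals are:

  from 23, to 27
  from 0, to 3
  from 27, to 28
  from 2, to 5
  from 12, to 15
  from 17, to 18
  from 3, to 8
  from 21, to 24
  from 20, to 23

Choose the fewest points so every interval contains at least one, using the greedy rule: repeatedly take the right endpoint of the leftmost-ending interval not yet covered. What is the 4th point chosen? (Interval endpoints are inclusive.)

23

Process intervals by earliest right end; each time one isn't hit yet, stab at its right endpoint.
Sorted: [0,3] [2,5] [3,8] [12,15] [17,18] [20,23] [21,24] [23,27] [27,28]
{[0,3],[2,5],[3,8]} hit by 3; {[12,15]} hit by 15; {[17,18]} hit by 18; {[20,23],[21,24],[23,27]} hit by 23; {[27,28]} hit by 28.
Points: 3, 15, 18, 23, 28 (5 total).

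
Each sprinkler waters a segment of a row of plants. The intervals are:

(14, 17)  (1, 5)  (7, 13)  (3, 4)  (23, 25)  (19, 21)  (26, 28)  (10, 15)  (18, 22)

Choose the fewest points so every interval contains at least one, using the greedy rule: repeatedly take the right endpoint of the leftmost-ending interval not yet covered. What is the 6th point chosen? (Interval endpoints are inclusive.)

By right end: [3,4]  [1,5]  [7,13]  [10,15]  [14,17]  [19,21]  [18,22]  [23,25]  [26,28]
[3,4] uncovered → point at 4; [7,13] uncovered → point at 13; [14,17] uncovered → point at 17; [19,21] uncovered → point at 21; [23,25] uncovered → point at 25; [26,28] uncovered → point at 28.
Points: 4, 13, 17, 21, 25, 28 (6 total).

28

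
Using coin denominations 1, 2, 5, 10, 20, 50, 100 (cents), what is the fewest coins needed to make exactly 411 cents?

6

Use the largest denomination that fits, subtract, and repeat.
411 − 4×100→11 − 1×10→1 − 1×1→0
Total coins = 4 + 1 + 1 = 6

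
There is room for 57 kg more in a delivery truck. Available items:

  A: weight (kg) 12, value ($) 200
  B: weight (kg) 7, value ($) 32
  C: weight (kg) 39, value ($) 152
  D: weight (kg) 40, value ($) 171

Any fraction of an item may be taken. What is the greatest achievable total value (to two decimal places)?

394.45

Greedy by value/weight ratio, highest first.
Order: A (200/12=16.67) > B (32/7=4.57) > D (171/40=4.28) > C (152/39=3.90)
Fill: take A (12 @ 200) → take B (7 @ 32) → take 38/40 of D → 162.45; 57/57 used.
Total value = 394.45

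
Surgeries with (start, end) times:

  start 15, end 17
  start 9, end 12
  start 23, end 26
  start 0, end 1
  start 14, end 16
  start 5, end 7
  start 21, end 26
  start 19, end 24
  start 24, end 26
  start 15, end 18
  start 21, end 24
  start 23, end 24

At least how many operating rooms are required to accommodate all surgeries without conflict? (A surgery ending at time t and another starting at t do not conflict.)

5

Events (time:±→running): 0:+→1 1:-→0 5:+→1 7:-→0 9:+→1 12:-→0 14:+→1 15:+→2 15:+→3 16:-→2 17:-→1 18:-→0 19:+→1 21:+→2 21:+→3 23:+→4 23:+→5 … peak 5.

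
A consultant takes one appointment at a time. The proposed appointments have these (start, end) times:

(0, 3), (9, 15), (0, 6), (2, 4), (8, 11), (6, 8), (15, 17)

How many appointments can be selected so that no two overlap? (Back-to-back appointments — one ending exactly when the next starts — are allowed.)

4

Order by finish time; keep every interval that doesn't clash with the previous kept one.
Sorted by end: (0,3)  (2,4)  (0,6)  (6,8)  (8,11)  (9,15)  (15,17)
take (0,3); skip (2,4); take (6,8); take (8,11); take (15,17).
Selected 4 appointments.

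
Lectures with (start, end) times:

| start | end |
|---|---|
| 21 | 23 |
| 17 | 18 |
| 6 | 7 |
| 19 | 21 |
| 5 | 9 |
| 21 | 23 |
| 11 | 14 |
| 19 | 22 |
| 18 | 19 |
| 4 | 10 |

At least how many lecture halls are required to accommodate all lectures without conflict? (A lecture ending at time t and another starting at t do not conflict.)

Events (time:±→running): 4:+→1 5:+→2 6:+→3 … peak 3.

3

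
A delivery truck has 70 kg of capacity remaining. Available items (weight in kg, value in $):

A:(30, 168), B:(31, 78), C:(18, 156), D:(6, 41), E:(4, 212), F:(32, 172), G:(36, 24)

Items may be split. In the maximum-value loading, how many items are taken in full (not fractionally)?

Greedy by value/weight ratio, highest first.
Ratios (sorted): E 53.00, C 8.67, D 6.83, A 5.60, F 5.38, B 2.52, G 0.67
take E (4 @ 212); take C (18 @ 156); take D (6 @ 41); take A (30 @ 168); take 12/32 of F → 64.50. Capacity used 70/70.
4 item(s) taken whole; one partial (take 12/32 of F).

4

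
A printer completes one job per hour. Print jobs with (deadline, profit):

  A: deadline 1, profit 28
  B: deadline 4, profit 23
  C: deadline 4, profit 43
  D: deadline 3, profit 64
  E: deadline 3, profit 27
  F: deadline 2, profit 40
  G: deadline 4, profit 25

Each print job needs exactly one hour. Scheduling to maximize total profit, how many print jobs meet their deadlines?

Profit order: D=64 C=43 F=40 A=28 E=27 G=25 B=23
Assign: D→slot 3, C→slot 4, F→slot 2, A→slot 1, E skipped, G skipped, B skipped.
Slots: [1:A] [2:F] [3:D] [4:C]
4 of 7 scheduled.

4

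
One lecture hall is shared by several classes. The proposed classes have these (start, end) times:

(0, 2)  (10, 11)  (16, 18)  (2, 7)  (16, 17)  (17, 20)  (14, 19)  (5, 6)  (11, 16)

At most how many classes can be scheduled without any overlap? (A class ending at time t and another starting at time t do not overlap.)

Sort by end time and greedily take each interval whose start is ≥ the last chosen end.
Sorted by end: (0,2)  (5,6)  (2,7)  (10,11)  (11,16)  (16,17)  (16,18)  (14,19)  (17,20)
take (0,2); take (5,6); take (10,11); take (11,16); take (16,17); take (17,20).
Selected 6 classes.

6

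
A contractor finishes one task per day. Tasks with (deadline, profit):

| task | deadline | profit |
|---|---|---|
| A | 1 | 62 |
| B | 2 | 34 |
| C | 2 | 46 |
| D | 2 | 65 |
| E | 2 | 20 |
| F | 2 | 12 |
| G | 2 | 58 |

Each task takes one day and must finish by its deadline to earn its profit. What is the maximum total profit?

Sort by profit descending; place each in the latest free slot ≤ its deadline.
By profit: D(d2,65), A(d1,62), G(d2,58), C(d2,46), B(d2,34), E(d2,20), F(d2,12)
D→slot 2; A→slot 1; G skipped; C skipped; B skipped; E skipped; F skipped.
Profit = 62 + 65 = 127

127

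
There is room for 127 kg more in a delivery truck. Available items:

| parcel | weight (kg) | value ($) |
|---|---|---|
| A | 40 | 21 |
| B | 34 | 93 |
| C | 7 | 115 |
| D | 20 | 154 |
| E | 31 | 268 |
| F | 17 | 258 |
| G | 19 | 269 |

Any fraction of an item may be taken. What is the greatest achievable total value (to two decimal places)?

1154.26

Ratios (sorted): C 16.43, F 15.18, G 14.16, E 8.65, D 7.70, B 2.74, A 0.53
take C (7 @ 115); take F (17 @ 258); take G (19 @ 269); take E (31 @ 268); take D (20 @ 154); take 33/34 of B → 90.26. Capacity used 127/127.
Total value = 1154.26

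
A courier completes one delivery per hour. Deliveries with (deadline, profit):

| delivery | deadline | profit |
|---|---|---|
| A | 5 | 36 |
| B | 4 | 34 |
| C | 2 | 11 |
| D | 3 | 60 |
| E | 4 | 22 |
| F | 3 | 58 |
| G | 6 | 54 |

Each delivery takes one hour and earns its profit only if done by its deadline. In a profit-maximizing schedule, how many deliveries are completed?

Take jobs in profit order; each goes to the latest open slot no later than its deadline.
Profit order: D=60 F=58 G=54 A=36 B=34 E=22 C=11
Assign: D→slot 3, F→slot 2, G→slot 6, A→slot 5, B→slot 4, E→slot 1, C skipped.
Slots: [1:E] [2:F] [3:D] [4:B] [5:A] [6:G]
6 of 7 scheduled.

6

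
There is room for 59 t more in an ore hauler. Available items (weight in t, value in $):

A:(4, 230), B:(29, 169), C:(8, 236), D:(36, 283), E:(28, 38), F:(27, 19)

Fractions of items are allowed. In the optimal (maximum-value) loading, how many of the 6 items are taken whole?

3

Sort by value per unit weight and fill in that order.
Ratios (sorted): A 57.50, C 29.50, D 7.86, B 5.83, E 1.36, F 0.70
take A (4 @ 230); take C (8 @ 236); take D (36 @ 283); take 11/29 of B → 64.10. Capacity used 59/59.
3 item(s) taken whole; one partial (take 11/29 of B).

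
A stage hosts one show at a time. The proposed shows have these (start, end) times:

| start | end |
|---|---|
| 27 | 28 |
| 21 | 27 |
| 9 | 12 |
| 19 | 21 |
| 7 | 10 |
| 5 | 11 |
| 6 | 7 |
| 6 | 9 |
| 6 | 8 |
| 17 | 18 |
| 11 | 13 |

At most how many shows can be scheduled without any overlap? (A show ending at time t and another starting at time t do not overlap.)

7

Sort by end time and greedily take each interval whose start is ≥ the last chosen end.
Sorted by end: (6,7)  (6,8)  (6,9)  (7,10)  (5,11)  (9,12)  (11,13)  (17,18)  (19,21)  (21,27)  (27,28)
take (6,7); skip (6,8); skip (6,9); take (7,10); take (11,13); take (17,18); take (19,21); take (21,27); take (27,28).
Selected 7 shows.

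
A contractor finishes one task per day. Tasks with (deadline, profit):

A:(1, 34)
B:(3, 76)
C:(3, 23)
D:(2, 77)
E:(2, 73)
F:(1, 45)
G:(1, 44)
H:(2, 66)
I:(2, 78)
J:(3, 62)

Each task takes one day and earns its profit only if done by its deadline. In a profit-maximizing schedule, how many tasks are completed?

Sort by profit descending; place each in the latest free slot ≤ its deadline.
Profit order: I=78 D=77 B=76 E=73 H=66 J=62 F=45 G=44 A=34 C=23
Assign: I→slot 2, D→slot 1, B→slot 3, E skipped, H skipped, J skipped, F skipped, G skipped, A skipped, C skipped.
Slots: [1:D] [2:I] [3:B]
3 of 10 scheduled.

3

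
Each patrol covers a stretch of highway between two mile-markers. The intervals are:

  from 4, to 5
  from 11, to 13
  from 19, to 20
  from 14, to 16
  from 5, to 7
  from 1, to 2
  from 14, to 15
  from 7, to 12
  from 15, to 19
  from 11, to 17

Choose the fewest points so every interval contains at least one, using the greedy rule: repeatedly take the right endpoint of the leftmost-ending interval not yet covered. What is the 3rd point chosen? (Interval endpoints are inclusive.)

Sort by right endpoint; whenever an interval is uncovered, place a point at its right end.
Sorted: [1,2] [4,5] [5,7] [7,12] [11,13] [14,15] [14,16] [11,17] [15,19] [19,20]
{[1,2]} hit by 2; {[4,5],[5,7]} hit by 5; {[7,12],[11,13]} hit by 12; {[14,15],[14,16],[11,17],[15,19]} hit by 15; {[19,20]} hit by 20.
Points: 2, 5, 12, 15, 20 (5 total).

12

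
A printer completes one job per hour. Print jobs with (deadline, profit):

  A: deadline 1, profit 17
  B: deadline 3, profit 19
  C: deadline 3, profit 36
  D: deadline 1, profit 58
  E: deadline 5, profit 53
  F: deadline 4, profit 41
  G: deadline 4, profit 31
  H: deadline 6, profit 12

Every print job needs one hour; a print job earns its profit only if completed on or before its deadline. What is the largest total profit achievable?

Take jobs in profit order; each goes to the latest open slot no later than its deadline.
Profit order: D=58 E=53 F=41 C=36 G=31 B=19 A=17 H=12
Assign: D→slot 1, E→slot 5, F→slot 4, C→slot 3, G→slot 2, B skipped, A skipped, H→slot 6.
Slots: [1:D] [2:G] [3:C] [4:F] [5:E] [6:H]
Profit = 58 + 31 + 36 + 41 + 53 + 12 = 231

231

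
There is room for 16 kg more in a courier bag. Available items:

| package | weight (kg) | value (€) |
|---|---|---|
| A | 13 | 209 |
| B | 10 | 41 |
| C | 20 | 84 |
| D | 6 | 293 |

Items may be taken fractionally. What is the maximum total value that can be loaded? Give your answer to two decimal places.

Greedy by value/weight ratio, highest first.
Ratios (sorted): D 48.83, A 16.08, C 4.20, B 4.10
take D (6 @ 293); take 10/13 of A → 160.77. Capacity used 16/16.
Total value = 453.77

453.77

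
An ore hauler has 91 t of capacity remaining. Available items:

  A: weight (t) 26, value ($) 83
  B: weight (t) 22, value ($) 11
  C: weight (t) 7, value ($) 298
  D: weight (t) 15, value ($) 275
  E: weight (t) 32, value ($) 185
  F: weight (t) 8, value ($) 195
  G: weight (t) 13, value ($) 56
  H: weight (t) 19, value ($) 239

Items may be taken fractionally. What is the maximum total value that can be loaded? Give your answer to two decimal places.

1235.08

Sort by value per unit weight and fill in that order.
Order: C (298/7=42.57) > F (195/8=24.38) > D (275/15=18.33) > H (239/19=12.58) > E (185/32=5.78) > G (56/13=4.31) > A (83/26=3.19) > B (11/22=0.50)
Fill: take C (7 @ 298) → take F (8 @ 195) → take D (15 @ 275) → take H (19 @ 239) → take E (32 @ 185) → take 10/13 of G → 43.08; 91/91 used.
Total value = 1235.08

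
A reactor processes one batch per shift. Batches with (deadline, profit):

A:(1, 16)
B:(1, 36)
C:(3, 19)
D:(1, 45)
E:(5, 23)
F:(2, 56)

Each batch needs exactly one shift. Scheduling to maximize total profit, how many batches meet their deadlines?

Sort by profit descending; place each in the latest free slot ≤ its deadline.
By profit: F(d2,56), D(d1,45), B(d1,36), E(d5,23), C(d3,19), A(d1,16)
F→slot 2; D→slot 1; B skipped; E→slot 5; C→slot 3; A skipped.
4 of 6 scheduled.

4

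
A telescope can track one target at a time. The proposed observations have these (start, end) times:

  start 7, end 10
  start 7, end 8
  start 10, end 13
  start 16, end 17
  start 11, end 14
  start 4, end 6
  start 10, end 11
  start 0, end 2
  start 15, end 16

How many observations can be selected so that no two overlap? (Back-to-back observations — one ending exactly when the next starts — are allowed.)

By end time: (0,2), (4,6), (7,8), (7,10), (10,11), (10,13), (11,14), (15,16), (16,17).
Pick (0,2); next start ≥ 2 → (4,6); next start ≥ 6 → (7,8); next start ≥ 8 → (10,11); next start ≥ 11 → (11,14); next start ≥ 14 → (15,16); next start ≥ 16 → (16,17).
Selected 7 observations.

7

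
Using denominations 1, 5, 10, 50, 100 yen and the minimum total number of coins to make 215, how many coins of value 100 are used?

2

215 = 2×100 + 1×10 + 1×5
Count of 100: 2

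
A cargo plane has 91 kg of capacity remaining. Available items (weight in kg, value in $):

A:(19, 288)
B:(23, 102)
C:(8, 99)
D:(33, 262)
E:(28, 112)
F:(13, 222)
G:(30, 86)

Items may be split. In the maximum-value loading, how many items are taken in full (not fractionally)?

Greedy by value/weight ratio, highest first.
Ratios (sorted): F 17.08, A 15.16, C 12.38, D 7.94, B 4.43, E 4.00, G 2.87
take F (13 @ 222); take A (19 @ 288); take C (8 @ 99); take D (33 @ 262); take 18/23 of B → 79.83. Capacity used 91/91.
4 item(s) taken whole; one partial (take 18/23 of B).

4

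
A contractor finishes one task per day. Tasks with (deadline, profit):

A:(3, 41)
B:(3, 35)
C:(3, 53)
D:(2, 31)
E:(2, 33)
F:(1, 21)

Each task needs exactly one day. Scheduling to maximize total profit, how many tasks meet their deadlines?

Profit order: C=53 A=41 B=35 E=33 D=31 F=21
Assign: C→slot 3, A→slot 2, B→slot 1, E skipped, D skipped, F skipped.
Slots: [1:B] [2:A] [3:C]
3 of 6 scheduled.

3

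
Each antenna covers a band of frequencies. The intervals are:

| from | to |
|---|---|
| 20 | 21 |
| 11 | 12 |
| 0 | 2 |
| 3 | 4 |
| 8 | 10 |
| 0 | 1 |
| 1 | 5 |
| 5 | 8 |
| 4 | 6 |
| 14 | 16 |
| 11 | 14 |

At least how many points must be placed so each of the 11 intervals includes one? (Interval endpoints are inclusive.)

Process intervals by earliest right end; each time one isn't hit yet, stab at its right endpoint.
Sorted: [0,1] [0,2] [3,4] [1,5] [4,6] [5,8] [8,10] [11,12] [11,14] [14,16] [20,21]
{[0,1],[0,2]} hit by 1; {[3,4],[1,5],[4,6]} hit by 4; {[5,8],[8,10]} hit by 8; {[11,12],[11,14]} hit by 12; {[14,16]} hit by 16; {[20,21]} hit by 21.
Points: 1, 4, 8, 12, 16, 21 (6 total).

6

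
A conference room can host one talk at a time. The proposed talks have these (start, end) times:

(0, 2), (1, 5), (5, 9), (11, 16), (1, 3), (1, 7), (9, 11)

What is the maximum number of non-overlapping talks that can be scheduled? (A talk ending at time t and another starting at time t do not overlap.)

4

Order by finish time; keep every interval that doesn't clash with the previous kept one.
By end time: (0,2), (1,3), (1,5), (1,7), (5,9), (9,11), (11,16).
Pick (0,2); next start ≥ 2 → (5,9); next start ≥ 9 → (9,11); next start ≥ 11 → (11,16).
Selected 4 talks.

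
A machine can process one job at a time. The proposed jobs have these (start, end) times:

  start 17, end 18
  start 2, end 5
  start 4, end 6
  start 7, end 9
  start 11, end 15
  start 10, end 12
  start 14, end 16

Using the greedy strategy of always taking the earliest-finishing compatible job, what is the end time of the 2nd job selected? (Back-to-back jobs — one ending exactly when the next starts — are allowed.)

Greedy by earliest finish: after sorting by end time, pick each interval compatible with the last pick.
By end time: (2,5), (4,6), (7,9), (10,12), (11,15), (14,16), (17,18).
Pick (2,5); next start ≥ 5 → (7,9); next start ≥ 9 → (10,12); next start ≥ 12 → (14,16); next start ≥ 16 → (17,18).
Selected: (2,5) (7,9) (10,12) (14,16) (17,18)

9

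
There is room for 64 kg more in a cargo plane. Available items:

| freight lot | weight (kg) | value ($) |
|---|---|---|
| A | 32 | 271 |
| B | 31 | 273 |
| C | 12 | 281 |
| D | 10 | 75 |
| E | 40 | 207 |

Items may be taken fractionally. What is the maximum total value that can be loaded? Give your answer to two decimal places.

731.84

Order: C (281/12=23.42) > B (273/31=8.81) > A (271/32=8.47) > D (75/10=7.50) > E (207/40=5.17)
Fill: take C (12 @ 281) → take B (31 @ 273) → take 21/32 of A → 177.84; 64/64 used.
Total value = 731.84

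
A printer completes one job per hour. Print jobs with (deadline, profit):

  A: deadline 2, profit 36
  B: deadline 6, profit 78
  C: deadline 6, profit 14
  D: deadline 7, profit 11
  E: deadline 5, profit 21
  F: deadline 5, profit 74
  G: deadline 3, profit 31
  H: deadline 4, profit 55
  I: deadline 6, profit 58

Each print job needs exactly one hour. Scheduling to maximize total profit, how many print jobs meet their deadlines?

Sort by profit descending; place each in the latest free slot ≤ its deadline.
By profit: B(d6,78), F(d5,74), I(d6,58), H(d4,55), A(d2,36), G(d3,31), E(d5,21), C(d6,14), D(d7,11)
B→slot 6; F→slot 5; I→slot 4; H→slot 3; A→slot 2; G→slot 1; E skipped; C skipped; D→slot 7.
7 of 9 scheduled.

7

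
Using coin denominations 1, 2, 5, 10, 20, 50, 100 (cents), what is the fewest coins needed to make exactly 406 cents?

6

Use the largest denomination that fits, subtract, and repeat.
406 − 4×100→6 − 1×5→1 − 1×1→0
Total coins = 4 + 1 + 1 = 6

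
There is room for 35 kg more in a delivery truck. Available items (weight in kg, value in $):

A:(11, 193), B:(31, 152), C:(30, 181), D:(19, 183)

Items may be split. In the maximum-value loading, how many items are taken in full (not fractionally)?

2

Greedy by value/weight ratio, highest first.
Order: A (193/11=17.55) > D (183/19=9.63) > C (181/30=6.03) > B (152/31=4.90)
Fill: take A (11 @ 193) → take D (19 @ 183) → take 5/30 of C → 30.17; 35/35 used.
2 item(s) taken whole; one partial (take 5/30 of C).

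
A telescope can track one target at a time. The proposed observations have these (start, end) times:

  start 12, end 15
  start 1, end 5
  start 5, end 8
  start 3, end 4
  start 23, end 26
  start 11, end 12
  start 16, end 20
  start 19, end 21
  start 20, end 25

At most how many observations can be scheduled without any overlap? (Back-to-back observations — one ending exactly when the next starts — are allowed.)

6

Sort by end time and greedily take each interval whose start is ≥ the last chosen end.
By end time: (3,4), (1,5), (5,8), (11,12), (12,15), (16,20), (19,21), (20,25), (23,26).
Pick (3,4); next start ≥ 4 → (5,8); next start ≥ 8 → (11,12); next start ≥ 12 → (12,15); next start ≥ 15 → (16,20); next start ≥ 20 → (20,25).
Selected 6 observations.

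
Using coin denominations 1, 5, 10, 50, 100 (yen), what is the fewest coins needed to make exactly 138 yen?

8

138 − 1×100→38 − 3×10→8 − 1×5→3 − 3×1→0
Total coins = 1 + 3 + 1 + 3 = 8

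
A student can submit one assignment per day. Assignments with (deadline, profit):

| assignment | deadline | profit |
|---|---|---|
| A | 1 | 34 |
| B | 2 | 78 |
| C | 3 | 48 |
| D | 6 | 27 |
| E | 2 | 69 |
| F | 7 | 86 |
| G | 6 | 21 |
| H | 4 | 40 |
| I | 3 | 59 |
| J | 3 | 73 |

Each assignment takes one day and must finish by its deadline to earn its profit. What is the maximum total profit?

394

By profit: F(d7,86), B(d2,78), J(d3,73), E(d2,69), I(d3,59), C(d3,48), H(d4,40), A(d1,34), D(d6,27), G(d6,21)
F→slot 7; B→slot 2; J→slot 3; E→slot 1; I skipped; C skipped; H→slot 4; A skipped; D→slot 6; G→slot 5.
Profit = 69 + 78 + 73 + 40 + 21 + 27 + 86 = 394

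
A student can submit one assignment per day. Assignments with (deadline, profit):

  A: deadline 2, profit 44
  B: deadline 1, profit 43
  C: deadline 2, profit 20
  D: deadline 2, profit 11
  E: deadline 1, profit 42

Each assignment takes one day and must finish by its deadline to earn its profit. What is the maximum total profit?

By profit: A(d2,44), B(d1,43), E(d1,42), C(d2,20), D(d2,11)
A→slot 2; B→slot 1; E skipped; C skipped; D skipped.
Profit = 43 + 44 = 87

87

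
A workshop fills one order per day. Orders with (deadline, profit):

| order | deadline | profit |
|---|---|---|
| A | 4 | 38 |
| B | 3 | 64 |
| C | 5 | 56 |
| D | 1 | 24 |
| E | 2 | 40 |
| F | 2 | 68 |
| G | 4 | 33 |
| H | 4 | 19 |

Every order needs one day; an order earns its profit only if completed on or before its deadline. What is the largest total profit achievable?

By profit: F(d2,68), B(d3,64), C(d5,56), E(d2,40), A(d4,38), G(d4,33), D(d1,24), H(d4,19)
F→slot 2; B→slot 3; C→slot 5; E→slot 1; A→slot 4; G skipped; D skipped; H skipped.
Profit = 40 + 68 + 64 + 38 + 56 = 266

266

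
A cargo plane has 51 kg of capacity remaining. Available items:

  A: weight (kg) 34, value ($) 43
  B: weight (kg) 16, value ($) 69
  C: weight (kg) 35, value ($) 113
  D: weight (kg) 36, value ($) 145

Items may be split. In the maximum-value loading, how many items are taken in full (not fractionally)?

1

Ratios (sorted): B 4.31, D 4.03, C 3.23, A 1.26
take B (16 @ 69); take 35/36 of D → 140.97. Capacity used 51/51.
1 item(s) taken whole; one partial (take 35/36 of D).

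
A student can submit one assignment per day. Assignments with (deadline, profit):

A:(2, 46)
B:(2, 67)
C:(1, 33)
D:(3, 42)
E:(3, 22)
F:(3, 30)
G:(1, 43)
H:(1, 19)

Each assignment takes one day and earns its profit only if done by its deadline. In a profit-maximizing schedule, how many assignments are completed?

Sort by profit descending; place each in the latest free slot ≤ its deadline.
Profit order: B=67 A=46 G=43 D=42 C=33 F=30 E=22 H=19
Assign: B→slot 2, A→slot 1, G skipped, D→slot 3, C skipped, F skipped, E skipped, H skipped.
Slots: [1:A] [2:B] [3:D]
3 of 8 scheduled.

3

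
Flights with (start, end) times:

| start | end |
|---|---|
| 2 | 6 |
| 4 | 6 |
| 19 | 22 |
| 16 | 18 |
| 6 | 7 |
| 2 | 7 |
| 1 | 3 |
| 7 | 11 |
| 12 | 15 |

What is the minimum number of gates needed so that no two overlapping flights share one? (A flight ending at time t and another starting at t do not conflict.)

The answer is the maximum number of intervals overlapping at any instant.
starts: [1, 2, 2, 4, 6, 7, 12, 16, 19]
ends:   [3, 6, 6, 7, 7, 11, 15, 18, 22]
s1→1 s2→2 s2→3  — peak 3.

3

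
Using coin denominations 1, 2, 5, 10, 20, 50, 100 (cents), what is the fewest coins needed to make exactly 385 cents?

385 = 3×100 + 1×50 + 1×20 + 1×10 + 1×5
Total coins = 3 + 1 + 1 + 1 + 1 = 7

7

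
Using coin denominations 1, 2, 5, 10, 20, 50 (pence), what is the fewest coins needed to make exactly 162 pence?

5

162 − 3×50→12 − 1×10→2 − 1×2→0
Total coins = 3 + 1 + 1 = 5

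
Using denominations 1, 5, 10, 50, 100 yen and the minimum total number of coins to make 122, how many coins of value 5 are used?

Use the largest denomination that fits, subtract, and repeat.
122 = 1×100 + 2×10 + 2×1
Count of 5: 0

0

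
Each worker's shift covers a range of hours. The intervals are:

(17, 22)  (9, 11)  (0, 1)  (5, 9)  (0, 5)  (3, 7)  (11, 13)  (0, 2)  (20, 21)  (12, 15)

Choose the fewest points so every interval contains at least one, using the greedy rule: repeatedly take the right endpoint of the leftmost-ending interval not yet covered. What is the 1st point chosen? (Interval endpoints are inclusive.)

By right end: [0,1]  [0,2]  [0,5]  [3,7]  [5,9]  [9,11]  [11,13]  [12,15]  [20,21]  [17,22]
[0,1] uncovered → point at 1; [3,7] uncovered → point at 7; [9,11] uncovered → point at 11; [12,15] uncovered → point at 15; [20,21] uncovered → point at 21.
Points: 1, 7, 11, 15, 21 (5 total).

1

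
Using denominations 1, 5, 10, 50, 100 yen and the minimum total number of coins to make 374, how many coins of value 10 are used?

2

374 = 3×100 + 1×50 + 2×10 + 4×1
Count of 10: 2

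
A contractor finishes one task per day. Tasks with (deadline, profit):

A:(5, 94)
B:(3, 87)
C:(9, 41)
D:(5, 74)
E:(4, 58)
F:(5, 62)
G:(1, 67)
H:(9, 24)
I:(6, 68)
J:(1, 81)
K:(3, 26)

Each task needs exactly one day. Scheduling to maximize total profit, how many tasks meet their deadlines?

8

Profit order: A=94 B=87 J=81 D=74 I=68 G=67 F=62 E=58 C=41 K=26 H=24
Assign: A→slot 5, B→slot 3, J→slot 1, D→slot 4, I→slot 6, G skipped, F→slot 2, E skipped, C→slot 9, K skipped, H→slot 8.
Slots: [1:J] [2:F] [3:B] [4:D] [5:A] [6:I] [8:H] [9:C]
8 of 11 scheduled.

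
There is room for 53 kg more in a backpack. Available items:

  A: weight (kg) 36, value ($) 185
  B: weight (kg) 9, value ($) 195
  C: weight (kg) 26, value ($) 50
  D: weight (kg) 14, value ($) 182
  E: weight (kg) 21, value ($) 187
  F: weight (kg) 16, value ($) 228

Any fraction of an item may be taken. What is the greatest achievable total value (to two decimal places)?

Sort by value per unit weight and fill in that order.
Ratios (sorted): B 21.67, F 14.25, D 13.00, E 8.90, A 5.14, C 1.92
take B (9 @ 195); take F (16 @ 228); take D (14 @ 182); take 14/21 of E → 124.67. Capacity used 53/53.
Total value = 729.67

729.67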